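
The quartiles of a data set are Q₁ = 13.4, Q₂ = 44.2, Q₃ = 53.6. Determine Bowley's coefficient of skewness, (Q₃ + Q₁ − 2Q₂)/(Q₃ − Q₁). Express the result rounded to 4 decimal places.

numerator: Q₃ + Q₁ − 2Q₂ = 53.6 + 13.4 − 2×44.2 = -21.4000
denominator: Q₃ − Q₁ = 53.6 − 13.4 = 40.2000
Bowley skewness = -21.4000 / 40.2000 ≈ -0.5323

-0.5323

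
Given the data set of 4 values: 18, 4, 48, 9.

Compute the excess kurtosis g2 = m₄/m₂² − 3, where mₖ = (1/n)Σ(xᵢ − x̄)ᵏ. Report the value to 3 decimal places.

-0.901

x̄ = 19.7500
Σ(xᵢ − x̄)² = 1164.7500 ⇒ m₂ = 291.18750
Σ(xᵢ − x̄)⁴ = 711802.8281 ⇒ m₄ = 177950.70703
m₂² = 84790.16016
g2 = m₄/m₂² − 3 = 2.09872 − 3 ≈ -0.901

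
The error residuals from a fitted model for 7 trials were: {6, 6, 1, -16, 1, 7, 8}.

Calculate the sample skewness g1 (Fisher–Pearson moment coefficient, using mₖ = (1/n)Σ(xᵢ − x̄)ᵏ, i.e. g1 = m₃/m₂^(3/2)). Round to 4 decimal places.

x̄ = (6 + 6 + 1 - 16 + 1 + 7 + 8) / 7 = 1.8571
deviations (xᵢ − x̄): 4.1429, 4.1429, -0.8571, -17.8571, -0.8571, 5.1429, 6.1429
Σ(xᵢ − x̄)² = 418.8571 ⇒ m₂ = 418.8571/7 = 59.83673
Σ(xᵢ − x̄)³ = -5185.4694 ⇒ m₃ = -5185.4694/7 = -740.78134
m₂^(3/2) = 59.83673^(1.5) = 462.86232
g1 = m₃ / m₂^(3/2) = -740.78134 / 462.86232 ≈ -1.6004

-1.6004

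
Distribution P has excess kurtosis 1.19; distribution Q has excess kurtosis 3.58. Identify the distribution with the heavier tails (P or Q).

Higher excess kurtosis ⇒ heavier tails relative to the normal distribution.
1.19 vs 3.58: the larger is 3.58, so Q has heavier tails.

Q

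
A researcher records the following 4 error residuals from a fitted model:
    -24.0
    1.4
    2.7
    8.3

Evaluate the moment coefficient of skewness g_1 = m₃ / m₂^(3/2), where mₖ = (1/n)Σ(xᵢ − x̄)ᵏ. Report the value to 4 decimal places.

x̄ = (-24.0 + 1.4 + 2.7 + 8.3) / 4 = -2.9000
deviations (xᵢ − x̄): -21.1000, 4.3000, 5.6000, 11.2000
Σ(xᵢ − x̄)² = 620.5000 ⇒ m₂ = 620.5000/4 = 155.12500
Σ(xᵢ − x̄)³ = -7733.8800 ⇒ m₃ = -7733.8800/4 = -1933.47000
m₂^(3/2) = 155.12500^(1.5) = 1932.06926
g_1 = m₃ / m₂^(3/2) = -1933.47000 / 1932.06926 ≈ -1.0007

-1.0007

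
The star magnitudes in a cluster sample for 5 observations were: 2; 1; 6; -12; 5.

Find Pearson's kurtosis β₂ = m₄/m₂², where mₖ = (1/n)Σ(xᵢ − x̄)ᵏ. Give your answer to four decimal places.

2.8653

x̄ = 0.4000
Σ(xᵢ − x̄)² = 209.2000 ⇒ m₂ = 41.84000
Σ(xᵢ − x̄)⁴ = 25080.0160 ⇒ m₄ = 5016.00320
m₂² = 1750.58560
β₂ = m₄/m₂² = 5016.00320 / 1750.58560 ≈ 2.8653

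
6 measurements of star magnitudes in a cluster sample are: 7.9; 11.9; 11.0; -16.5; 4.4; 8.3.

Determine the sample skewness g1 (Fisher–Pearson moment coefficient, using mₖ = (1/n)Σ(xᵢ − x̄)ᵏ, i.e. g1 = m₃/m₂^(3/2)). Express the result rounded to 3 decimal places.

-1.552

x̄ = (7.9 + 11.9 + 11.0 - 16.5 + 4.4 + 8.3) / 6 = 4.5000
deviations (xᵢ − x̄): 3.4000, 7.4000, 6.5000, -21.0000, -0.1000, 3.8000
Σ(xᵢ − x̄)² = 564.0200 ⇒ m₂ = 564.0200/6 = 94.00333
Σ(xᵢ − x̄)³ = -8486.9760 ⇒ m₃ = -8486.9760/6 = -1414.49600
m₂^(3/2) = 94.00333^(1.5) = 911.41229
g1 = m₃ / m₂^(3/2) = -1414.49600 / 911.41229 ≈ -1.552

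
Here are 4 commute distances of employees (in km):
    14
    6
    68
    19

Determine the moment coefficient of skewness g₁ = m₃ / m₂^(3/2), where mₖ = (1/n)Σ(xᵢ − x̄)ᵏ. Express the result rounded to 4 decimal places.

x̄ = (14 + 6 + 68 + 19) / 4 = 26.7500
deviations (xᵢ − x̄): -12.7500, -20.7500, 41.2500, -7.7500
Σ(xᵢ − x̄)² = 2354.7500 ⇒ m₂ = 2354.7500/4 = 588.68750
Σ(xᵢ − x̄)³ = 58717.1250 ⇒ m₃ = 58717.1250/4 = 14679.28125
m₂^(3/2) = 588.68750^(1.5) = 14283.25604
g₁ = m₃ / m₂^(3/2) = 14679.28125 / 14283.25604 ≈ 1.0277

1.0277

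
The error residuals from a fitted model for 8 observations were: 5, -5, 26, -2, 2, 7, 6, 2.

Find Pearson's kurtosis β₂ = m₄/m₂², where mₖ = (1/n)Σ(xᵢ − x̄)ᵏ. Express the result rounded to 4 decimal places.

x̄ = 5.1250
Σ(xᵢ − x̄)² = 612.8750 ⇒ m₂ = 76.60938
Σ(xᵢ − x̄)⁴ = 203181.9629 ⇒ m₄ = 25397.74536
m₂² = 5868.99634
β₂ = m₄/m₂² = 25397.74536 / 5868.99634 ≈ 4.3274

4.3274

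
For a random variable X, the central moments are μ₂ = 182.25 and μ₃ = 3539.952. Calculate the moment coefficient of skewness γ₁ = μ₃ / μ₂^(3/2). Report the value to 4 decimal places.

σ = √μ₂ = √182.25 = 13.50000
σ³ = μ₂^(3/2) = 2460.37500
γ₁ = μ₃/σ³ = 3539.952 / 2460.37500 ≈ 1.4388

1.4388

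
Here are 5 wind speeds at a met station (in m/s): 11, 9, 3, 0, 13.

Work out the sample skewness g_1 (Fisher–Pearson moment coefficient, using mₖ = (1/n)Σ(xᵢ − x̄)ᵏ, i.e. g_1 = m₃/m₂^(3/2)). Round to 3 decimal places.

-0.323

x̄ = (11 + 9 + 3 + 0 + 13) / 5 = 7.2000
deviations (xᵢ − x̄): 3.8000, 1.8000, -4.2000, -7.2000, 5.8000
Σ(xᵢ − x̄)² = 120.8000 ⇒ m₂ = 120.8000/5 = 24.16000
Σ(xᵢ − x̄)³ = -191.5200 ⇒ m₃ = -191.5200/5 = -38.30400
m₂^(3/2) = 24.16000^(1.5) = 118.75322
g_1 = m₃ / m₂^(3/2) = -38.30400 / 118.75322 ≈ -0.323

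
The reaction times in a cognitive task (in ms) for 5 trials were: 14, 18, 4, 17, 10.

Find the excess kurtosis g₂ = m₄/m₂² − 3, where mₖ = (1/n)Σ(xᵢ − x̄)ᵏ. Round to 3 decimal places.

x̄ = 12.6000
Σ(xᵢ − x̄)² = 131.2000 ⇒ m₂ = 26.24000
Σ(xᵢ − x̄)⁴ = 6744.7360 ⇒ m₄ = 1348.94720
m₂² = 688.53760
g₂ = m₄/m₂² − 3 = 1.95915 − 3 ≈ -1.041

-1.041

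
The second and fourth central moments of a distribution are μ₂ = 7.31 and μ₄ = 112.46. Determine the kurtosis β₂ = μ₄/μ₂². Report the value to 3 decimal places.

μ₂² = 7.31² = 53.43610
μ₄/μ₂² = 112.46 / 53.43610 = 2.10457
β₂ ≈ 2.105

2.105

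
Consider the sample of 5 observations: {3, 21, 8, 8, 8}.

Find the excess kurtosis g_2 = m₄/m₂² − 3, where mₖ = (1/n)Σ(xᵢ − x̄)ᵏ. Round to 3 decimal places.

-0.136

x̄ = 9.6000
Σ(xᵢ − x̄)² = 181.2000 ⇒ m₂ = 36.24000
Σ(xᵢ − x̄)⁴ = 18806.7360 ⇒ m₄ = 3761.34720
m₂² = 1313.33760
g_2 = m₄/m₂² − 3 = 2.86396 − 3 ≈ -0.136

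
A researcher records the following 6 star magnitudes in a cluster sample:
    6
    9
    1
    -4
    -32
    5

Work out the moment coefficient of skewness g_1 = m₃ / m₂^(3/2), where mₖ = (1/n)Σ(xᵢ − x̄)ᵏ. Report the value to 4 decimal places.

-1.4580

x̄ = (6 + 9 + 1 - 4 - 32 + 5) / 6 = -2.5000
deviations (xᵢ − x̄): 8.5000, 11.5000, 3.5000, -1.5000, -29.5000, 7.5000
Σ(xᵢ − x̄)² = 1145.5000 ⇒ m₂ = 1145.5000/6 = 190.91667
Σ(xᵢ − x̄)³ = -23076.0000 ⇒ m₃ = -23076.0000/6 = -3846.00000
m₂^(3/2) = 190.91667^(1.5) = 2637.94517
g_1 = m₃ / m₂^(3/2) = -3846.00000 / 2637.94517 ≈ -1.4580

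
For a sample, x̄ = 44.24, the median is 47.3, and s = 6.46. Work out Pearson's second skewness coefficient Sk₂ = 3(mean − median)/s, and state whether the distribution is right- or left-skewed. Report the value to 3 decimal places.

-1.421, left-skewed

Sk₂ = 3(44.24 − 47.3) / 6.46 = 3 × -3.0600 / 6.46
    = -9.1800 / 6.46 ≈ -1.421
Sk₂ < 0 ⇒ mean < median ⇒ left-skewed (negative skew).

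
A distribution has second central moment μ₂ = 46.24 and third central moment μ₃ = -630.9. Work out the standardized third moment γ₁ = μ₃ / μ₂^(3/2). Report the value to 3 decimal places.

σ = √μ₂ = √46.24 = 6.80000
σ³ = μ₂^(3/2) = 314.43200
γ₁ = μ₃/σ³ = -630.9 / 314.43200 ≈ -2.006

-2.006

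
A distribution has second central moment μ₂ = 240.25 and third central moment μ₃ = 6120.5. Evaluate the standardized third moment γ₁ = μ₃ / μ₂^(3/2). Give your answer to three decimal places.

1.644

σ = √μ₂ = √240.25 = 15.50000
σ³ = μ₂^(3/2) = 3723.87500
γ₁ = μ₃/σ³ = 6120.5 / 3723.87500 ≈ 1.644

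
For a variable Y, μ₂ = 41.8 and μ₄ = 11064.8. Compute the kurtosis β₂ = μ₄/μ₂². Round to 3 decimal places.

μ₂² = 41.8² = 1747.24000
μ₄/μ₂² = 11064.8 / 1747.24000 = 6.33273
β₂ ≈ 6.333

6.333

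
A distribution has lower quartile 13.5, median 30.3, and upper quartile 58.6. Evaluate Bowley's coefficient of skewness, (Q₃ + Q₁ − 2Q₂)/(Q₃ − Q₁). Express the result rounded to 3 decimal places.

0.255

numerator: Q₃ + Q₁ − 2Q₂ = 58.6 + 13.5 − 2×30.3 = 11.5000
denominator: Q₃ − Q₁ = 58.6 − 13.5 = 45.1000
Bowley skewness = 11.5000 / 45.1000 ≈ 0.255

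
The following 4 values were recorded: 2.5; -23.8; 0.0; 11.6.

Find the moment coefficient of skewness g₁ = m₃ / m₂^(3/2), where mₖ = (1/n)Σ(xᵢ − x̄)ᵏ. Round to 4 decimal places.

-0.7689

x̄ = (2.5 - 23.8 + 0.0 + 11.6) / 4 = -2.4250
deviations (xᵢ − x̄): 4.9250, -21.3750, 2.4250, 14.0250
Σ(xᵢ − x̄)² = 683.7275 ⇒ m₂ = 683.7275/4 = 170.93188
Σ(xᵢ − x̄)³ = -6873.5914 ⇒ m₃ = -6873.5914/4 = -1718.39784
m₂^(3/2) = 170.93188^(1.5) = 2234.77902
g₁ = m₃ / m₂^(3/2) = -1718.39784 / 2234.77902 ≈ -0.7689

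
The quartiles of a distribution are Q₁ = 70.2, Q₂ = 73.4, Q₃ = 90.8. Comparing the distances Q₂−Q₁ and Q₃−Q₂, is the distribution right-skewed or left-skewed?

right-skewed

Q₂ − Q₁ = 3.2;  Q₃ − Q₂ = 17.4
Q₃ − Q₂ > Q₂ − Q₁ ⇒ the upper half is more spread out ⇒ right-skewed.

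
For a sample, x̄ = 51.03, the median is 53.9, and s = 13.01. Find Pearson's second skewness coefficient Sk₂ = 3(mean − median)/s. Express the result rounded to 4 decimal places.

Sk₂ = 3(51.03 − 53.9) / 13.01 = 3 × -2.8700 / 13.01
    = -8.6100 / 13.01 ≈ -0.6618

-0.6618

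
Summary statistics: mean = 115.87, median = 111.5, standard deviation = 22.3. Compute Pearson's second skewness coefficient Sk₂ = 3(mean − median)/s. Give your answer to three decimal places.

Sk₂ = 3(115.87 − 111.5) / 22.3 = 3 × 4.3700 / 22.3
    = 13.1100 / 22.3 ≈ 0.588

0.588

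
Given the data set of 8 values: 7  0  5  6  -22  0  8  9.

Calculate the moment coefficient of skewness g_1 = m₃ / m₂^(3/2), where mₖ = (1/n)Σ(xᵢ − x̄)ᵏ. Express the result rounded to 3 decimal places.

x̄ = (7 + 0 + 5 + 6 - 22 + 0 + 8 + 9) / 8 = 1.6250
deviations (xᵢ − x̄): 5.3750, -1.6250, 3.3750, 4.3750, -23.6250, -1.6250, 6.3750, 7.3750
Σ(xᵢ − x̄)² = 717.8750 ⇒ m₂ = 717.8750/8 = 89.73438
Σ(xᵢ − x̄)³ = -12256.9688 ⇒ m₃ = -12256.9688/8 = -1532.12109
m₂^(3/2) = 89.73438^(1.5) = 850.03785
g_1 = m₃ / m₂^(3/2) = -1532.12109 / 850.03785 ≈ -1.802

-1.802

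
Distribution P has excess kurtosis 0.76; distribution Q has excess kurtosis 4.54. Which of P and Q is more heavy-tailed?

Q

Higher excess kurtosis ⇒ heavier tails relative to the normal distribution.
0.76 vs 4.54: the larger is 4.54, so Q has heavier tails.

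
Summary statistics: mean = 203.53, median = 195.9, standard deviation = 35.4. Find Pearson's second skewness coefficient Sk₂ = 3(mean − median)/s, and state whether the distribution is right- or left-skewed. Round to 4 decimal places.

Sk₂ = 3(203.53 − 195.9) / 35.4 = 3 × 7.6300 / 35.4
    = 22.8900 / 35.4 ≈ 0.6466
Sk₂ > 0 ⇒ mean > median ⇒ right-skewed (positive skew).

0.6466, right-skewed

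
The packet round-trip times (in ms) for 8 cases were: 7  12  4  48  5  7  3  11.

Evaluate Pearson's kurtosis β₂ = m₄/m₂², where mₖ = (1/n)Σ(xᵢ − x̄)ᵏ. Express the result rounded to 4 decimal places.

5.6325

x̄ = 12.1250
Σ(xᵢ − x̄)² = 1540.8750 ⇒ m₂ = 192.60938
Σ(xᵢ − x̄)⁴ = 1671658.9629 ⇒ m₄ = 208957.37036
m₂² = 37098.37134
β₂ = m₄/m₂² = 208957.37036 / 37098.37134 ≈ 5.6325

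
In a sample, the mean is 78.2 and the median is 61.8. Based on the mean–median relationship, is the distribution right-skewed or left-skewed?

mean − median = 78.2 − 61.8 = 16.4
mean > median ⇒ the longer tail is on the right ⇒ right-skewed (positively skewed).

right-skewed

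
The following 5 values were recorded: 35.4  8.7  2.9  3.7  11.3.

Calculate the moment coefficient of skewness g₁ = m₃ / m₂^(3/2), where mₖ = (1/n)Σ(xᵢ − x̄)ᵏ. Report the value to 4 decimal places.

1.2532

x̄ = (35.4 + 8.7 + 2.9 + 3.7 + 11.3) / 5 = 12.4000
deviations (xᵢ − x̄): 23.0000, -3.7000, -9.5000, -8.7000, -1.1000
Σ(xᵢ − x̄)² = 709.8400 ⇒ m₂ = 709.8400/5 = 141.96800
Σ(xᵢ − x̄)³ = 10599.1380 ⇒ m₃ = 10599.1380/5 = 2119.82760
m₂^(3/2) = 141.96800^(1.5) = 1691.55334
g₁ = m₃ / m₂^(3/2) = 2119.82760 / 1691.55334 ≈ 1.2532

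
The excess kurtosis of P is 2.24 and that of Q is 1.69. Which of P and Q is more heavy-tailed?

P

Higher excess kurtosis ⇒ heavier tails relative to the normal distribution.
2.24 vs 1.69: the larger is 2.24, so P has heavier tails.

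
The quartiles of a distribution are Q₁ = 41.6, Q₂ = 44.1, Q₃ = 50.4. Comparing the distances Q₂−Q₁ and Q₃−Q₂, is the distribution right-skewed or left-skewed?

right-skewed

Q₂ − Q₁ = 2.5;  Q₃ − Q₂ = 6.3
Q₃ − Q₂ > Q₂ − Q₁ ⇒ the upper half is more spread out ⇒ right-skewed.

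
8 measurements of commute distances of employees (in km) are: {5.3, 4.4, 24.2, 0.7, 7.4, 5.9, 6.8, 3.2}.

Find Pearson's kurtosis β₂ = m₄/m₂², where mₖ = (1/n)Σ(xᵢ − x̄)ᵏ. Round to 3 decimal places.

5.228

x̄ = 7.2375
Σ(xᵢ − x̄)² = 360.5787 ⇒ m₂ = 45.07234
Σ(xᵢ − x̄)⁴ = 84960.9893 ⇒ m₄ = 10620.12366
m₂² = 2031.51617
β₂ = m₄/m₂² = 10620.12366 / 2031.51617 ≈ 5.228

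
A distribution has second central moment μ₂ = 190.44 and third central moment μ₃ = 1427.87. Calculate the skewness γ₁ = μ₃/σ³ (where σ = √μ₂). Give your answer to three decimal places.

0.543

σ = √μ₂ = √190.44 = 13.80000
σ³ = μ₂^(3/2) = 2628.07200
γ₁ = μ₃/σ³ = 1427.87 / 2628.07200 ≈ 0.543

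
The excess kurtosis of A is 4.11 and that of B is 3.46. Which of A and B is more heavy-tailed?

A

Higher excess kurtosis ⇒ heavier tails relative to the normal distribution.
4.11 vs 3.46: the larger is 4.11, so A has heavier tails.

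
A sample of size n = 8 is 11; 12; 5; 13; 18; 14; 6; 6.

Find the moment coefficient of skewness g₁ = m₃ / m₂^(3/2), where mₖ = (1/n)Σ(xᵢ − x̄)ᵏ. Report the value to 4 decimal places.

0.1255

x̄ = (11 + 12 + 5 + 13 + 18 + 14 + 6 + 6) / 8 = 10.6250
deviations (xᵢ − x̄): 0.3750, 1.3750, -5.6250, 2.3750, 7.3750, 3.3750, -4.6250, -4.6250
Σ(xᵢ − x̄)² = 147.8750 ⇒ m₂ = 147.8750/8 = 18.48438
Σ(xᵢ − x̄)³ = 79.7813 ⇒ m₃ = 79.7813/8 = 9.97266
m₂^(3/2) = 18.48438^(1.5) = 79.47072
g₁ = m₃ / m₂^(3/2) = 9.97266 / 79.47072 ≈ 0.1255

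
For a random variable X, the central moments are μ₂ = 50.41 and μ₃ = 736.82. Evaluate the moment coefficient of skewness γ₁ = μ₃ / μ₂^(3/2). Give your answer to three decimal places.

2.059

σ = √μ₂ = √50.41 = 7.10000
σ³ = μ₂^(3/2) = 357.91100
γ₁ = μ₃/σ³ = 736.82 / 357.91100 ≈ 2.059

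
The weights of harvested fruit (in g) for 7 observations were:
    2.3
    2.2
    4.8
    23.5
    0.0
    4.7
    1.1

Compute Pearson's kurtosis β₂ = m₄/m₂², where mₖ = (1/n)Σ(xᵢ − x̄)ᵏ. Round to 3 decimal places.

4.743

x̄ = 5.5143
Σ(xᵢ − x̄)² = 395.8686 ⇒ m₂ = 56.55265
Σ(xᵢ − x̄)⁴ = 106175.5488 ⇒ m₄ = 15167.93554
m₂² = 3198.20257
β₂ = m₄/m₂² = 15167.93554 / 3198.20257 ≈ 4.743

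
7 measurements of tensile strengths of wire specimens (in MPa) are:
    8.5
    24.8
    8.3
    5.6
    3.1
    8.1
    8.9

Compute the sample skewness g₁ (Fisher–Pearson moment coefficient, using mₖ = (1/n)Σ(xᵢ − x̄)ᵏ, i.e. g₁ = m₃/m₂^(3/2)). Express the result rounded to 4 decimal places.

x̄ = (8.5 + 24.8 + 8.3 + 5.6 + 3.1 + 8.1 + 8.9) / 7 = 9.6143
deviations (xᵢ − x̄): -1.1143, 15.1857, -1.3143, -4.0143, -6.5143, -1.5143, -0.7143
Σ(xᵢ − x̄)² = 294.9286 ⇒ m₂ = 294.9286/7 = 42.13265
Σ(xᵢ − x̄)³ = 3153.2972 ⇒ m₃ = 3153.2972/7 = 450.47103
m₂^(3/2) = 42.13265^(1.5) = 273.48166
g₁ = m₃ / m₂^(3/2) = 450.47103 / 273.48166 ≈ 1.6472

1.6472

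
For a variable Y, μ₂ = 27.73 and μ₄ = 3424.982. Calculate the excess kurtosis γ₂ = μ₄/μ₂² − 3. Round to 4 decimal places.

μ₂² = 27.73² = 768.95290
μ₄/μ₂² = 3424.982 / 768.95290 = 4.45409
γ₂ = 4.45409 − 3 ≈ 1.4541

1.4541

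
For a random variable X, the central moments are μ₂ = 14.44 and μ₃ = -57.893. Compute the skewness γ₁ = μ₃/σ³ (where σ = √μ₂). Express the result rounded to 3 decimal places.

σ = √μ₂ = √14.44 = 3.80000
σ³ = μ₂^(3/2) = 54.87200
γ₁ = μ₃/σ³ = -57.893 / 54.87200 ≈ -1.055

-1.055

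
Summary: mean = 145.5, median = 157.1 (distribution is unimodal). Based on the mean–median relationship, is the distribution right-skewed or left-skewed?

left-skewed

mean − median = 145.5 − 157.1 = -11.6
mean < median ⇒ the longer tail is on the left ⇒ left-skewed (negatively skewed).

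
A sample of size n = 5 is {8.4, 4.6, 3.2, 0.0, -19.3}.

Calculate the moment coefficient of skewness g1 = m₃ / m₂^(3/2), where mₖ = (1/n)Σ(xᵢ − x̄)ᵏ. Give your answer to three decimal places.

-1.216

x̄ = (8.4 + 4.6 + 3.2 + 0.0 - 19.3) / 5 = -0.6200
deviations (xᵢ − x̄): 9.0200, 5.2200, 3.8200, 0.6200, -18.6800
Σ(xᵢ − x̄)² = 472.5280 ⇒ m₂ = 472.5280/5 = 94.50560
Σ(xᵢ − x̄)³ = -5586.1553 ⇒ m₃ = -5586.1553/5 = -1117.23106
m₂^(3/2) = 94.50560^(1.5) = 918.72665
g1 = m₃ / m₂^(3/2) = -1117.23106 / 918.72665 ≈ -1.216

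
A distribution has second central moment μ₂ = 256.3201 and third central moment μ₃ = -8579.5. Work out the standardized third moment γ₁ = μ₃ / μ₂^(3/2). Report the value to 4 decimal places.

σ = √μ₂ = √256.3201 = 16.01000
σ³ = μ₂^(3/2) = 4103.68480
γ₁ = μ₃/σ³ = -8579.5 / 4103.68480 ≈ -2.0907

-2.0907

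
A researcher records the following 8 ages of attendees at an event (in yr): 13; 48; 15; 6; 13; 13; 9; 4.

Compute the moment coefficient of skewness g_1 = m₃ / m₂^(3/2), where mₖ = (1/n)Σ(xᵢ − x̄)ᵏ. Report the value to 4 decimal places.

x̄ = (13 + 48 + 15 + 6 + 13 + 13 + 9 + 4) / 8 = 15.1250
deviations (xᵢ − x̄): -2.1250, 32.8750, -0.1250, -9.1250, -2.1250, -2.1250, -6.1250, -11.1250
Σ(xᵢ − x̄)² = 1338.8750 ⇒ m₂ = 1338.8750/8 = 167.35938
Σ(xᵢ − x̄)³ = 33134.9063 ⇒ m₃ = 33134.9063/8 = 4141.86328
m₂^(3/2) = 167.35938^(1.5) = 2165.08558
g_1 = m₃ / m₂^(3/2) = 4141.86328 / 2165.08558 ≈ 1.9130

1.9130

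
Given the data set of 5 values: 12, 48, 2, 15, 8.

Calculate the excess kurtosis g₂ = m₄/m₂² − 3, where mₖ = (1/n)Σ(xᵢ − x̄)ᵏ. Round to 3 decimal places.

-0.079

x̄ = 17.0000
Σ(xᵢ − x̄)² = 1296.0000 ⇒ m₂ = 259.20000
Σ(xᵢ − x̄)⁴ = 981348.0000 ⇒ m₄ = 196269.60000
m₂² = 67184.64000
g₂ = m₄/m₂² − 3 = 2.92135 − 3 ≈ -0.079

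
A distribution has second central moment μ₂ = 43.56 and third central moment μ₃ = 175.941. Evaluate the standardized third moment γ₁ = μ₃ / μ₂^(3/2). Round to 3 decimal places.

σ = √μ₂ = √43.56 = 6.60000
σ³ = μ₂^(3/2) = 287.49600
γ₁ = μ₃/σ³ = 175.941 / 287.49600 ≈ 0.612

0.612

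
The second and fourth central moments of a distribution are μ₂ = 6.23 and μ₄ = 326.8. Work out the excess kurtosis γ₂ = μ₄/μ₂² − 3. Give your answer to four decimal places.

5.4199

μ₂² = 6.23² = 38.81290
μ₄/μ₂² = 326.8 / 38.81290 = 8.41988
γ₂ = 8.41988 − 3 ≈ 5.4199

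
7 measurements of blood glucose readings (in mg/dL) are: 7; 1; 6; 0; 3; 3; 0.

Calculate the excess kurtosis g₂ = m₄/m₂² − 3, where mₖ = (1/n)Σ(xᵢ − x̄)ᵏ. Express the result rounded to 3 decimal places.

-1.287

x̄ = 2.8571
Σ(xᵢ − x̄)² = 46.8571 ⇒ m₂ = 6.69388
Σ(xᵢ − x̄)⁴ = 537.3178 ⇒ m₄ = 76.75968
m₂² = 44.80800
g₂ = m₄/m₂² − 3 = 1.71308 − 3 ≈ -1.287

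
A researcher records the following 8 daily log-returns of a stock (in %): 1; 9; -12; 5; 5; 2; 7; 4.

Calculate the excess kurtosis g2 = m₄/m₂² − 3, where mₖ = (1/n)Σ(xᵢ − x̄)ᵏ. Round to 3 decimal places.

1.555

x̄ = 2.6250
Σ(xᵢ − x̄)² = 289.8750 ⇒ m₂ = 36.23438
Σ(xᵢ − x̄)⁴ = 47841.5566 ⇒ m₄ = 5980.19458
m₂² = 1312.92993
g2 = m₄/m₂² − 3 = 4.55485 − 3 ≈ 1.555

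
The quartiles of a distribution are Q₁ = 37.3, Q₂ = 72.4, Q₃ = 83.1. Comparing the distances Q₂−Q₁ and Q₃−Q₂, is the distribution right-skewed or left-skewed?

Q₂ − Q₁ = 35.1;  Q₃ − Q₂ = 10.7
Q₂ − Q₁ > Q₃ − Q₂ ⇒ the lower half is more spread out ⇒ left-skewed.

left-skewed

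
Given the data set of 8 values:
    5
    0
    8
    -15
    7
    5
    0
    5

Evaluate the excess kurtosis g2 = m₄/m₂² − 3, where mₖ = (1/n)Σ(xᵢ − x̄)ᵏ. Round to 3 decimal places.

x̄ = 1.8750
Σ(xᵢ − x̄)² = 384.8750 ⇒ m₂ = 48.10938
Σ(xᵢ − x̄)⁴ = 83499.5879 ⇒ m₄ = 10437.44849
m₂² = 2314.51196
g2 = m₄/m₂² − 3 = 4.50957 − 3 ≈ 1.510

1.510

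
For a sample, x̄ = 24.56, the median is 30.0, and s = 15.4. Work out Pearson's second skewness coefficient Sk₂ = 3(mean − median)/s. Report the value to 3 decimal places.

Sk₂ = 3(24.56 − 30.0) / 15.4 = 3 × -5.4400 / 15.4
    = -16.3200 / 15.4 ≈ -1.060

-1.060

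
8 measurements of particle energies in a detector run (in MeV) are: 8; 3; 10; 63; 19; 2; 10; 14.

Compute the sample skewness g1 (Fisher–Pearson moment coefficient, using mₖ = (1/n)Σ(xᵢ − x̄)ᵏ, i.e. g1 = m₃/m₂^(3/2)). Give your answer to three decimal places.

1.930

x̄ = (8 + 3 + 10 + 63 + 19 + 2 + 10 + 14) / 8 = 16.1250
deviations (xᵢ − x̄): -8.1250, -13.1250, -6.1250, 46.8750, 2.8750, -14.1250, -6.1250, -2.1250
Σ(xᵢ − x̄)² = 2722.8750 ⇒ m₂ = 2722.8750/8 = 340.35938
Σ(xᵢ − x̄)³ = 96935.9063 ⇒ m₃ = 96935.9063/8 = 12116.98828
m₂^(3/2) = 340.35938^(1.5) = 6279.23268
g1 = m₃ / m₂^(3/2) = 12116.98828 / 6279.23268 ≈ 1.930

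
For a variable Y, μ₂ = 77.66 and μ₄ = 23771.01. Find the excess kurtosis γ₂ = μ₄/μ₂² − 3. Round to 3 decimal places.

μ₂² = 77.66² = 6031.07560
μ₄/μ₂² = 23771.01 / 6031.07560 = 3.94142
γ₂ = 3.94142 − 3 ≈ 0.941

0.941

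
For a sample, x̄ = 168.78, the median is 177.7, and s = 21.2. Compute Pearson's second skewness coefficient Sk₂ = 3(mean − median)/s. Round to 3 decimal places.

-1.262

Sk₂ = 3(168.78 − 177.7) / 21.2 = 3 × -8.9200 / 21.2
    = -26.7600 / 21.2 ≈ -1.262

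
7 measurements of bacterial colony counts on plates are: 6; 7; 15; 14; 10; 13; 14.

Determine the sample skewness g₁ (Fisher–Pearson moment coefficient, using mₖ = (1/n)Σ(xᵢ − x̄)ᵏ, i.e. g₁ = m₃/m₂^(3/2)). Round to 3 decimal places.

-0.494

x̄ = (6 + 7 + 15 + 14 + 10 + 13 + 14) / 7 = 11.2857
deviations (xᵢ − x̄): -5.2857, -4.2857, 3.7143, 2.7143, -1.2857, 1.7143, 2.7143
Σ(xᵢ − x̄)² = 79.4286 ⇒ m₂ = 79.4286/7 = 11.34694
Σ(xᵢ − x̄)³ = -132.2449 ⇒ m₃ = -132.2449/7 = -18.89213
m₂^(3/2) = 11.34694^(1.5) = 38.22241
g₁ = m₃ / m₂^(3/2) = -18.89213 / 38.22241 ≈ -0.494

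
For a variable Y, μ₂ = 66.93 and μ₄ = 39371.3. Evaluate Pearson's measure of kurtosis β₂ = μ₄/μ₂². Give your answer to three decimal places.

μ₂² = 66.93² = 4479.62490
μ₄/μ₂² = 39371.3 / 4479.62490 = 8.78897
β₂ ≈ 8.789

8.789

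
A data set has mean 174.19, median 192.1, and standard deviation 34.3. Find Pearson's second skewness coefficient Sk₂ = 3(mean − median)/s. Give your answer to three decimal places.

Sk₂ = 3(174.19 − 192.1) / 34.3 = 3 × -17.9100 / 34.3
    = -53.7300 / 34.3 ≈ -1.566

-1.566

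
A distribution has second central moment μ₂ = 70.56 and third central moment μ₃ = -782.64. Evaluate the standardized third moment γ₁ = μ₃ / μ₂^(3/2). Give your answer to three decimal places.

σ = √μ₂ = √70.56 = 8.40000
σ³ = μ₂^(3/2) = 592.70400
γ₁ = μ₃/σ³ = -782.64 / 592.70400 ≈ -1.320

-1.320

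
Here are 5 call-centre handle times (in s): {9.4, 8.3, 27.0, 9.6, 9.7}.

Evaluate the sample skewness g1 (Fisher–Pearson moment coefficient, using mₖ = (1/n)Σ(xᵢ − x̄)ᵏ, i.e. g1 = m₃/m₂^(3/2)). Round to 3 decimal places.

1.481

x̄ = (9.4 + 8.3 + 27.0 + 9.6 + 9.7) / 5 = 12.8000
deviations (xᵢ − x̄): -3.4000, -4.5000, 14.2000, -3.2000, -3.1000
Σ(xᵢ − x̄)² = 253.3000 ⇒ m₂ = 253.3000/5 = 50.66000
Σ(xᵢ − x̄)³ = 2670.3000 ⇒ m₃ = 2670.3000/5 = 534.06000
m₂^(3/2) = 50.66000^(1.5) = 360.57680
g1 = m₃ / m₂^(3/2) = 534.06000 / 360.57680 ≈ 1.481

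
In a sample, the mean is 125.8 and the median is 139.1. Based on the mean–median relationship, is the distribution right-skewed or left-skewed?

left-skewed

mean − median = 125.8 − 139.1 = -13.3
mean < median ⇒ the longer tail is on the left ⇒ left-skewed (negatively skewed).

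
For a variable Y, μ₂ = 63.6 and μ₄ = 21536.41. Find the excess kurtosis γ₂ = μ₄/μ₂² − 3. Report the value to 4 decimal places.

μ₂² = 63.6² = 4044.96000
μ₄/μ₂² = 21536.41 / 4044.96000 = 5.32426
γ₂ = 5.32426 − 3 ≈ 2.3243

2.3243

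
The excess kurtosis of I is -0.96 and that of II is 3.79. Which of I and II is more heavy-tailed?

Higher excess kurtosis ⇒ heavier tails relative to the normal distribution.
-0.96 vs 3.79: the larger is 3.79, so II has heavier tails. (II is leptokurtic — heavier-than-normal tails; the other is platykurtic.)

II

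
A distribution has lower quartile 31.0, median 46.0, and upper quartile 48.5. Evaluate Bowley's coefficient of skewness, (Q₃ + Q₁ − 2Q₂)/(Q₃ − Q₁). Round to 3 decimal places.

-0.714

numerator: Q₃ + Q₁ − 2Q₂ = 48.5 + 31.0 − 2×46.0 = -12.5000
denominator: Q₃ − Q₁ = 48.5 − 31.0 = 17.5000
Bowley skewness = -12.5000 / 17.5000 ≈ -0.714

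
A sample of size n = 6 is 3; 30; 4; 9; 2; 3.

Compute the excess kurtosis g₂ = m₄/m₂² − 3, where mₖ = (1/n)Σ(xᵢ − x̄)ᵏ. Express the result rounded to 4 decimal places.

0.8103

x̄ = 8.5000
Σ(xᵢ − x̄)² = 585.5000 ⇒ m₂ = 97.58333
Σ(xᵢ − x̄)⁴ = 217700.3750 ⇒ m₄ = 36283.39583
m₂² = 9522.50694
g₂ = m₄/m₂² − 3 = 3.81028 − 3 ≈ 0.8103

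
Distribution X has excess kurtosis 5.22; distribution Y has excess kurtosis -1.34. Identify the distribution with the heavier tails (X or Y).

X

Higher excess kurtosis ⇒ heavier tails relative to the normal distribution.
5.22 vs -1.34: the larger is 5.22, so X has heavier tails. (X is leptokurtic — heavier-than-normal tails; the other is platykurtic.)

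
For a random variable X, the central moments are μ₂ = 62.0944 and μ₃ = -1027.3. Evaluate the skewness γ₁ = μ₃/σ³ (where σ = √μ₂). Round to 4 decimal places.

-2.0995

σ = √μ₂ = √62.0944 = 7.88000
σ³ = μ₂^(3/2) = 489.30387
γ₁ = μ₃/σ³ = -1027.3 / 489.30387 ≈ -2.0995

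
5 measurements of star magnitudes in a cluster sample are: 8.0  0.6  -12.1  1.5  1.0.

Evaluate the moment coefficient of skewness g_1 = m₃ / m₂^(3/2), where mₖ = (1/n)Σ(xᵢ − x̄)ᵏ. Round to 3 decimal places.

x̄ = (8.0 + 0.6 - 12.1 + 1.5 + 1.0) / 5 = -0.2000
deviations (xᵢ − x̄): 8.2000, 0.8000, -11.9000, 1.7000, 1.2000
Σ(xᵢ − x̄)² = 213.8200 ⇒ m₂ = 213.8200/5 = 42.76400
Σ(xᵢ − x̄)³ = -1126.6380 ⇒ m₃ = -1126.6380/5 = -225.32760
m₂^(3/2) = 42.76400^(1.5) = 279.65171
g_1 = m₃ / m₂^(3/2) = -225.32760 / 279.65171 ≈ -0.806

-0.806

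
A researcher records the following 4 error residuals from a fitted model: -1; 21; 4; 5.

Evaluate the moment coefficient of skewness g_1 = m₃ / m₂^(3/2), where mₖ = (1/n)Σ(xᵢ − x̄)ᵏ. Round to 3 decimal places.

0.885

x̄ = (-1 + 21 + 4 + 5) / 4 = 7.2500
deviations (xᵢ − x̄): -8.2500, 13.7500, -3.2500, -2.2500
Σ(xᵢ − x̄)² = 272.7500 ⇒ m₂ = 272.7500/4 = 68.18750
Σ(xᵢ − x̄)³ = 1992.3750 ⇒ m₃ = 1992.3750/4 = 498.09375
m₂^(3/2) = 68.18750^(1.5) = 563.06321
g_1 = m₃ / m₂^(3/2) = 498.09375 / 563.06321 ≈ 0.885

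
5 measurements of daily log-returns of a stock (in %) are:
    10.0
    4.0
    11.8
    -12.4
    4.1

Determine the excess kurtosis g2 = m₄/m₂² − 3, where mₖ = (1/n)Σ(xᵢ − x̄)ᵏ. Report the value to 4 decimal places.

-0.3498

x̄ = 3.5000
Σ(xᵢ − x̄)² = 364.5600 ⇒ m₂ = 72.91200
Σ(xᵢ − x̄)⁴ = 70443.9828 ⇒ m₄ = 14088.79656
m₂² = 5316.15974
g2 = m₄/m₂² − 3 = 2.65018 − 3 ≈ -0.3498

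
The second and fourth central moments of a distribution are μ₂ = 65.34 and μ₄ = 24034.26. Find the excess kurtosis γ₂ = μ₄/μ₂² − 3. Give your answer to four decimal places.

μ₂² = 65.34² = 4269.31560
μ₄/μ₂² = 24034.26 / 4269.31560 = 5.62953
γ₂ = 5.62953 − 3 ≈ 2.6295

2.6295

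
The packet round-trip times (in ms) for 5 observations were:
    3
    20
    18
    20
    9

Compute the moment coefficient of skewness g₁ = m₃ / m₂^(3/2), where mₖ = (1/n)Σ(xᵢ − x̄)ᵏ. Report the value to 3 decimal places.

-0.600

x̄ = (3 + 20 + 18 + 20 + 9) / 5 = 14.0000
deviations (xᵢ − x̄): -11.0000, 6.0000, 4.0000, 6.0000, -5.0000
Σ(xᵢ − x̄)² = 234.0000 ⇒ m₂ = 234.0000/5 = 46.80000
Σ(xᵢ − x̄)³ = -960.0000 ⇒ m₃ = -960.0000/5 = -192.00000
m₂^(3/2) = 46.80000^(1.5) = 320.16126
g₁ = m₃ / m₂^(3/2) = -192.00000 / 320.16126 ≈ -0.600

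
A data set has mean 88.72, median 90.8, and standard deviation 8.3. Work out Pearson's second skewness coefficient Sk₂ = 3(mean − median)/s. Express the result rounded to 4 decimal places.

-0.7518

Sk₂ = 3(88.72 − 90.8) / 8.3 = 3 × -2.0800 / 8.3
    = -6.2400 / 8.3 ≈ -0.7518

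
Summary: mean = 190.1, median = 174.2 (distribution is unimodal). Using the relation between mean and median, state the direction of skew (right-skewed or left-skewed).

right-skewed

mean − median = 190.1 − 174.2 = 15.9
mean > median ⇒ the longer tail is on the right ⇒ right-skewed (positively skewed).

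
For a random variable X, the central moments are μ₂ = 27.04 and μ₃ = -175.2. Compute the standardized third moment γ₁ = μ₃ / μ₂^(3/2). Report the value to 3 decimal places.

σ = √μ₂ = √27.04 = 5.20000
σ³ = μ₂^(3/2) = 140.60800
γ₁ = μ₃/σ³ = -175.2 / 140.60800 ≈ -1.246

-1.246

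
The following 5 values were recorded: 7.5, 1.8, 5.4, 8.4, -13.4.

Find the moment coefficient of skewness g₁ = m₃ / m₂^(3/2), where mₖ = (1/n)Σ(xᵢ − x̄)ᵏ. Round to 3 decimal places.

-1.222

x̄ = (7.5 + 1.8 + 5.4 + 8.4 - 13.4) / 5 = 1.9400
deviations (xᵢ − x̄): 5.5600, -0.1400, 3.4600, 6.4600, -15.3400
Σ(xᵢ − x̄)² = 319.9520 ⇒ m₂ = 319.9520/5 = 63.99040
Σ(xᵢ − x̄)³ = -3126.8566 ⇒ m₃ = -3126.8566/5 = -625.37131
m₂^(3/2) = 63.99040^(1.5) = 511.88480
g₁ = m₃ / m₂^(3/2) = -625.37131 / 511.88480 ≈ -1.222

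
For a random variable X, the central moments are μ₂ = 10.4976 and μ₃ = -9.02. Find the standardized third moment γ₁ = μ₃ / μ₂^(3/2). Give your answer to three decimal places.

σ = √μ₂ = √10.4976 = 3.24000
σ³ = μ₂^(3/2) = 34.01222
γ₁ = μ₃/σ³ = -9.02 / 34.01222 ≈ -0.265

-0.265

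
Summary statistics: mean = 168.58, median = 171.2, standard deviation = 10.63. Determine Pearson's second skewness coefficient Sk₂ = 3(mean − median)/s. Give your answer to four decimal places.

-0.7394

Sk₂ = 3(168.58 − 171.2) / 10.63 = 3 × -2.6200 / 10.63
    = -7.8600 / 10.63 ≈ -0.7394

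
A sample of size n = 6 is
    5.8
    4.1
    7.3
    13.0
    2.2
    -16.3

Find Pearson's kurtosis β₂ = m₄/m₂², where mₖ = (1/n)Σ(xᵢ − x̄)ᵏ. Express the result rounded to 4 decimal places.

x̄ = 2.6833
Σ(xᵢ − x̄)² = 500.0683 ⇒ m₂ = 83.34472
Σ(xᵢ − x̄)⁴ = 141745.1549 ⇒ m₄ = 23624.19248
m₂² = 6946.34272
β₂ = m₄/m₂² = 23624.19248 / 6946.34272 ≈ 3.4010

3.4010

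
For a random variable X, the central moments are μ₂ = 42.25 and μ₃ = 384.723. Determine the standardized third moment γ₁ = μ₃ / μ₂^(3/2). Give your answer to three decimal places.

1.401

σ = √μ₂ = √42.25 = 6.50000
σ³ = μ₂^(3/2) = 274.62500
γ₁ = μ₃/σ³ = 384.723 / 274.62500 ≈ 1.401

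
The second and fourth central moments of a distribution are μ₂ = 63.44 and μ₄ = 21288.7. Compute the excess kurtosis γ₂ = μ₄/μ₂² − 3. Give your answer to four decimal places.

μ₂² = 63.44² = 4024.63360
μ₄/μ₂² = 21288.7 / 4024.63360 = 5.28960
γ₂ = 5.28960 − 3 ≈ 2.2896

2.2896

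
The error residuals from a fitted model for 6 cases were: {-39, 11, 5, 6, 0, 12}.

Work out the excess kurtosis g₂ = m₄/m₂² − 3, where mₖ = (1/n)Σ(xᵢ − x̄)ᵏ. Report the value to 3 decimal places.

x̄ = -0.8333
Σ(xᵢ − x̄)² = 1842.8333 ⇒ m₂ = 307.13889
Σ(xᵢ − x̄)⁴ = 2172029.4861 ⇒ m₄ = 362004.91435
m₂² = 94334.29707
g₂ = m₄/m₂² − 3 = 3.83747 − 3 ≈ 0.837

0.837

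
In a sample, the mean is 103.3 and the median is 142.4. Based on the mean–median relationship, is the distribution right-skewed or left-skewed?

mean − median = 103.3 − 142.4 = -39.1
mean < median ⇒ the longer tail is on the left ⇒ left-skewed (negatively skewed).

left-skewed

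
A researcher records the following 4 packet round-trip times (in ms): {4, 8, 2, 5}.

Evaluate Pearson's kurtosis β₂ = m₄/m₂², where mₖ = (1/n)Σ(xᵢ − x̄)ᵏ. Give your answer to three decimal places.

1.924

x̄ = 4.7500
Σ(xᵢ − x̄)² = 18.7500 ⇒ m₂ = 4.68750
Σ(xᵢ − x̄)⁴ = 169.0781 ⇒ m₄ = 42.26953
m₂² = 21.97266
β₂ = m₄/m₂² = 42.26953 / 21.97266 ≈ 1.924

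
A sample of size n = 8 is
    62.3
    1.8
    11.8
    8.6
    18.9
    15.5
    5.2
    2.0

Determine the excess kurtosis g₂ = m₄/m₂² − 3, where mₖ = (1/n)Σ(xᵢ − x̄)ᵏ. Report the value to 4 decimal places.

2.0985

x̄ = 15.7625
Σ(xᵢ − x̄)² = 2738.5787 ⇒ m₂ = 342.32234
Σ(xᵢ − x̄)⁴ = 4779728.1863 ⇒ m₄ = 597466.02328
m₂² = 117184.58703
g₂ = m₄/m₂² − 3 = 5.09850 − 3 ≈ 2.0985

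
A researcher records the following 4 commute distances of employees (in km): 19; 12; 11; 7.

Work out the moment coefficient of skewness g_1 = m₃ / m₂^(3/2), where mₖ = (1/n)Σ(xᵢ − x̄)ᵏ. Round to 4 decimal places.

0.4979

x̄ = (19 + 12 + 11 + 7) / 4 = 12.2500
deviations (xᵢ − x̄): 6.7500, -0.2500, -1.2500, -5.2500
Σ(xᵢ − x̄)² = 74.7500 ⇒ m₂ = 74.7500/4 = 18.68750
Σ(xᵢ − x̄)³ = 160.8750 ⇒ m₃ = 160.8750/4 = 40.21875
m₂^(3/2) = 18.68750^(1.5) = 80.78427
g_1 = m₃ / m₂^(3/2) = 40.21875 / 80.78427 ≈ 0.4979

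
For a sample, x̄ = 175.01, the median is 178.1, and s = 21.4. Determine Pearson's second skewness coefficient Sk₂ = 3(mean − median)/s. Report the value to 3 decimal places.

-0.433

Sk₂ = 3(175.01 − 178.1) / 21.4 = 3 × -3.0900 / 21.4
    = -9.2700 / 21.4 ≈ -0.433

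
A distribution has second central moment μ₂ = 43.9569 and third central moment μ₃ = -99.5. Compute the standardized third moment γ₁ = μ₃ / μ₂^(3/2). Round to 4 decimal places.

-0.3414

σ = √μ₂ = √43.9569 = 6.63000
σ³ = μ₂^(3/2) = 291.43425
γ₁ = μ₃/σ³ = -99.5 / 291.43425 ≈ -0.3414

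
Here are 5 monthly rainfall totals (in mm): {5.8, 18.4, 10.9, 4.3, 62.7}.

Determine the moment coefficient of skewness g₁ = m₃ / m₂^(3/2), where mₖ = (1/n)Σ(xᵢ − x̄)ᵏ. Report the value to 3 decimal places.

1.318

x̄ = (5.8 + 18.4 + 10.9 + 4.3 + 62.7) / 5 = 20.4200
deviations (xᵢ − x̄): -14.6200, -2.0200, -9.5200, -16.1200, 42.2800
Σ(xᵢ − x̄)² = 2355.9080 ⇒ m₂ = 2355.9080/5 = 471.18160
Σ(xᵢ − x̄)³ = 67394.8205 ⇒ m₃ = 67394.8205/5 = 13478.96410
m₂^(3/2) = 471.18160^(1.5) = 10227.80605
g₁ = m₃ / m₂^(3/2) = 13478.96410 / 10227.80605 ≈ 1.318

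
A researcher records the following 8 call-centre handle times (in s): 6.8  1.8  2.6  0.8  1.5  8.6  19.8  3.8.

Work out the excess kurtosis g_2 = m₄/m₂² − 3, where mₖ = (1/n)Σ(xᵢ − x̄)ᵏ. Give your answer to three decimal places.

x̄ = 5.7125
Σ(xᵢ − x̄)² = 278.5088 ⇒ m₂ = 34.81359
Σ(xᵢ − x̄)⁴ = 40695.1857 ⇒ m₄ = 5086.89821
m₂² = 1211.98631
g_2 = m₄/m₂² − 3 = 4.19716 − 3 ≈ 1.197

1.197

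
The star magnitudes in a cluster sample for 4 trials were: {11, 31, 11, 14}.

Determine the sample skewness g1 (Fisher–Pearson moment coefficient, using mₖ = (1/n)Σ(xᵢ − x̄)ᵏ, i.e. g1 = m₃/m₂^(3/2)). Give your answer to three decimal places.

x̄ = (11 + 31 + 11 + 14) / 4 = 16.7500
deviations (xᵢ − x̄): -5.7500, 14.2500, -5.7500, -2.7500
Σ(xᵢ − x̄)² = 276.7500 ⇒ m₂ = 276.7500/4 = 69.18750
Σ(xᵢ − x̄)³ = 2492.6250 ⇒ m₃ = 2492.6250/4 = 623.15625
m₂^(3/2) = 69.18750^(1.5) = 575.49487
g1 = m₃ / m₂^(3/2) = 623.15625 / 575.49487 ≈ 1.083

1.083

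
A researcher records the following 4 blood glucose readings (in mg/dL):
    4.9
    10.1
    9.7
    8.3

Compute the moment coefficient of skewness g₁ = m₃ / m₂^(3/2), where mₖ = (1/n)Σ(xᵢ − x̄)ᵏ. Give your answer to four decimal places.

-0.8232

x̄ = (4.9 + 10.1 + 9.7 + 8.3) / 4 = 8.2500
deviations (xᵢ − x̄): -3.3500, 1.8500, 1.4500, 0.0500
Σ(xᵢ − x̄)² = 16.7500 ⇒ m₂ = 16.7500/4 = 4.18750
Σ(xᵢ − x̄)³ = -28.2150 ⇒ m₃ = -28.2150/4 = -7.05375
m₂^(3/2) = 4.18750^(1.5) = 8.56904
g₁ = m₃ / m₂^(3/2) = -7.05375 / 8.56904 ≈ -0.8232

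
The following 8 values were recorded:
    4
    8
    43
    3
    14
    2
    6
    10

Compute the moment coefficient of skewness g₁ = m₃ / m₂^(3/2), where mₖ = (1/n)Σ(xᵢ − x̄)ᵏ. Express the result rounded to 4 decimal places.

1.9009

x̄ = (4 + 8 + 43 + 3 + 14 + 2 + 6 + 10) / 8 = 11.2500
deviations (xᵢ − x̄): -7.2500, -3.2500, 31.7500, -8.2500, 2.7500, -9.2500, -5.2500, -1.2500
Σ(xᵢ − x̄)² = 1261.5000 ⇒ m₂ = 1261.5000/8 = 157.68750
Σ(xᵢ − x̄)³ = 30111.7500 ⇒ m₃ = 30111.7500/8 = 3763.96875
m₂^(3/2) = 157.68750^(1.5) = 1980.14002
g₁ = m₃ / m₂^(3/2) = 3763.96875 / 1980.14002 ≈ 1.9009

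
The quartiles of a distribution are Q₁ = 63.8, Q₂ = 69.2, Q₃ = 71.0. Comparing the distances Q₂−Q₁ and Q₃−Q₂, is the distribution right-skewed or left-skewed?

left-skewed

Q₂ − Q₁ = 5.4;  Q₃ − Q₂ = 1.8
Q₂ − Q₁ > Q₃ − Q₂ ⇒ the lower half is more spread out ⇒ left-skewed.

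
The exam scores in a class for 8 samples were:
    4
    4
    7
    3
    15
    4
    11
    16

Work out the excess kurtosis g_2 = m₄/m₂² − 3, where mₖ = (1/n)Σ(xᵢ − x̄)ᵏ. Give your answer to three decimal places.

-1.340

x̄ = 8.0000
Σ(xᵢ − x̄)² = 196.0000 ⇒ m₂ = 24.50000
Σ(xᵢ − x̄)⁴ = 7972.0000 ⇒ m₄ = 996.50000
m₂² = 600.25000
g_2 = m₄/m₂² − 3 = 1.66014 − 3 ≈ -1.340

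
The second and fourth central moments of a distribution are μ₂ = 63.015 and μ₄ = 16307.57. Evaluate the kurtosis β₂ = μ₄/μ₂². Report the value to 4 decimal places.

μ₂² = 63.015² = 3970.89023
μ₄/μ₂² = 16307.57 / 3970.89023 = 4.10678
β₂ ≈ 4.1068

4.1068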